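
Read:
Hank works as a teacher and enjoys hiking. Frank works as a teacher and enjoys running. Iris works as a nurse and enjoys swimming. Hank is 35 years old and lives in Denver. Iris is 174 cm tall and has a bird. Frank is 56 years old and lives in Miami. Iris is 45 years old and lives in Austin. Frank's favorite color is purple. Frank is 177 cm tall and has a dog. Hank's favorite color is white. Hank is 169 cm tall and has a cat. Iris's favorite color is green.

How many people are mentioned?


People: Hank, Frank, Iris. Count = 3

3


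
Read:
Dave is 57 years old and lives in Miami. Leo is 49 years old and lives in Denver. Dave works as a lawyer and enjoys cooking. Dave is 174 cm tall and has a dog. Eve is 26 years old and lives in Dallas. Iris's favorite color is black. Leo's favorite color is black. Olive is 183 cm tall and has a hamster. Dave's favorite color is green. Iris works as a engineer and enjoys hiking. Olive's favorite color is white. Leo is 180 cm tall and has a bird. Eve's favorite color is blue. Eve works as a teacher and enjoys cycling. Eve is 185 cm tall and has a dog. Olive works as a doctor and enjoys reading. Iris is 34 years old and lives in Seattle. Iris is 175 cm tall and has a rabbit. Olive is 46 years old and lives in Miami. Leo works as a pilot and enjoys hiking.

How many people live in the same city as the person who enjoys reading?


Person with hobby reading is Olive, city Miami. Count = 2

2


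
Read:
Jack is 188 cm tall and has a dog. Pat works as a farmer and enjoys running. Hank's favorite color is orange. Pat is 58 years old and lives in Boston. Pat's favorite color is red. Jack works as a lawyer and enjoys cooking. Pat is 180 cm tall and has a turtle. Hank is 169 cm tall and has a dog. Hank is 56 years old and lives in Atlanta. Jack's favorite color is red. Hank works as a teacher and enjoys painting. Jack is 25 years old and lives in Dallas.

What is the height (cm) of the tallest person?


Tallest: Jack at 188 cm

188


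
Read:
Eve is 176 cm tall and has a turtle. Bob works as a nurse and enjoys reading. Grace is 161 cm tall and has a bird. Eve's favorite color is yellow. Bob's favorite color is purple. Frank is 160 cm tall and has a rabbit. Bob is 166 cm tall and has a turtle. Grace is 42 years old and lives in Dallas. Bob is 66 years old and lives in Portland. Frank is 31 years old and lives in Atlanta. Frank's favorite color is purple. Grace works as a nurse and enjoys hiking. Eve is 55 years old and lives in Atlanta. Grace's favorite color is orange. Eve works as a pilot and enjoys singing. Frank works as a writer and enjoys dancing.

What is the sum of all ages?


66+31+55+42 = 194

194


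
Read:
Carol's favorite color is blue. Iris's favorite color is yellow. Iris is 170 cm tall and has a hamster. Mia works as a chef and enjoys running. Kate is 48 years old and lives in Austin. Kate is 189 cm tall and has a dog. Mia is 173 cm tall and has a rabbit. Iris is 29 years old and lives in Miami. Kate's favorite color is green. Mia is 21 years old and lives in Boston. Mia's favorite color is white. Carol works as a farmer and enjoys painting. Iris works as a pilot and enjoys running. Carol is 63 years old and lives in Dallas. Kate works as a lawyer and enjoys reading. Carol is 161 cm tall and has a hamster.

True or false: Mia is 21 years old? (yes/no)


Mia is actually 21. yes

yes


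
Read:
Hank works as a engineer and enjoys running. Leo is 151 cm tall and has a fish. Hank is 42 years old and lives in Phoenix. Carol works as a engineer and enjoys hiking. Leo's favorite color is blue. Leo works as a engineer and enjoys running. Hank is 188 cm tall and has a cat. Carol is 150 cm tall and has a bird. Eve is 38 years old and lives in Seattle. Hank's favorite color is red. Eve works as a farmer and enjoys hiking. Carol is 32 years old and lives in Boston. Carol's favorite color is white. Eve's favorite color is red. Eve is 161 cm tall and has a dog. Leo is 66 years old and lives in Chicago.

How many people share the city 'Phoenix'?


Count: 1

1


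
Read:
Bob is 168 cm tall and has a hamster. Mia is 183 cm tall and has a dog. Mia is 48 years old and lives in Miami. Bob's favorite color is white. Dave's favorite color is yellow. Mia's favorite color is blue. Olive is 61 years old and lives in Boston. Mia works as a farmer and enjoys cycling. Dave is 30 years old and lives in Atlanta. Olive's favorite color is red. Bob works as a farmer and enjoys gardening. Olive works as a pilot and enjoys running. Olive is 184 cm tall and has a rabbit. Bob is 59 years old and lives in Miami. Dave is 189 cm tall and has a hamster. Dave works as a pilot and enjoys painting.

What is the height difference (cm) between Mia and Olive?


|183 - 184| = 1

1


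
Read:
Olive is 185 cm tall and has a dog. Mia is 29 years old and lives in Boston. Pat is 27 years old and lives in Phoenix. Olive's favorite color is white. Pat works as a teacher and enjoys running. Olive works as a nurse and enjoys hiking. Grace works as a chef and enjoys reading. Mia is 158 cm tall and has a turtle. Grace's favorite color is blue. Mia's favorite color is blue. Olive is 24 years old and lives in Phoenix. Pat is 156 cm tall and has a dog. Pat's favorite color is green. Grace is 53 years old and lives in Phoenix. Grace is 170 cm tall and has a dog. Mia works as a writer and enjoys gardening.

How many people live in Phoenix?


Count in Phoenix: 3

3


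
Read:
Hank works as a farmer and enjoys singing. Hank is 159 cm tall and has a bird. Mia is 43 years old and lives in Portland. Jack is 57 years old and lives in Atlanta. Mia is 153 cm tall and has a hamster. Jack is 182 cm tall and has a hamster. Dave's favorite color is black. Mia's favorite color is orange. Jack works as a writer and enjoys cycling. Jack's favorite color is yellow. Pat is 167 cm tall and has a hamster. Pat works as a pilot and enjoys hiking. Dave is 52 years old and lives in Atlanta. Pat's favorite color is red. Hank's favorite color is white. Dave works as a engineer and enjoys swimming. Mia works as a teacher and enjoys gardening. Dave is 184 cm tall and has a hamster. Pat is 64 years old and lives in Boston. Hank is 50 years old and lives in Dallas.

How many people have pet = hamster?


Count: 4

4


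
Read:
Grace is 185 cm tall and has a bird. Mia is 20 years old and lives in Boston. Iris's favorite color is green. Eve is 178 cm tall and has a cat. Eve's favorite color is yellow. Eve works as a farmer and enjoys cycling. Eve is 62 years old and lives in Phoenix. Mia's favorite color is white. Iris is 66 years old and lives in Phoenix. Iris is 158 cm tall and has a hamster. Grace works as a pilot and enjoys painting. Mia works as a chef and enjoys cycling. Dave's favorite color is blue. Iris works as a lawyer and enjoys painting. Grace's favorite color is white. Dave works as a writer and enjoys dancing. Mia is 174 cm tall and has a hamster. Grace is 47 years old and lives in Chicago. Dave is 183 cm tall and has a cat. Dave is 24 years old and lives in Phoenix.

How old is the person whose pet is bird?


Person with pet=bird is Grace, age 47

47


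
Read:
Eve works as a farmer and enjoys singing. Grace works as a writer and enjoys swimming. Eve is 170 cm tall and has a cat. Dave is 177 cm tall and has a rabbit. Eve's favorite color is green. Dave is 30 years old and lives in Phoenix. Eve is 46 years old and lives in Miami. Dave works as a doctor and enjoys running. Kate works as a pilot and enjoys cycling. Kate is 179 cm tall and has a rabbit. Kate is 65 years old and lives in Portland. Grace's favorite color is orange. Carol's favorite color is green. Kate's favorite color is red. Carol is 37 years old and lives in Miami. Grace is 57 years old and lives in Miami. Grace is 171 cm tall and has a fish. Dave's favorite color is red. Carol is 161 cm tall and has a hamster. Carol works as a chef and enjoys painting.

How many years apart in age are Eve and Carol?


46 vs 37, diff = 9

9


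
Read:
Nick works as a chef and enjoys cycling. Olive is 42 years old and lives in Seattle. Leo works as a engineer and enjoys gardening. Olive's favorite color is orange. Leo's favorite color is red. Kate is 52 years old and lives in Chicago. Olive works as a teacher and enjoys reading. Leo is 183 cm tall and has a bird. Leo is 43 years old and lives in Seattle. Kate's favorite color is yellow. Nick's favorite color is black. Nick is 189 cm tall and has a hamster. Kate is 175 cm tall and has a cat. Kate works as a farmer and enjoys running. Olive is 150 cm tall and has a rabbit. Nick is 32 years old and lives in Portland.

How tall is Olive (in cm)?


Olive is 150 cm tall

150


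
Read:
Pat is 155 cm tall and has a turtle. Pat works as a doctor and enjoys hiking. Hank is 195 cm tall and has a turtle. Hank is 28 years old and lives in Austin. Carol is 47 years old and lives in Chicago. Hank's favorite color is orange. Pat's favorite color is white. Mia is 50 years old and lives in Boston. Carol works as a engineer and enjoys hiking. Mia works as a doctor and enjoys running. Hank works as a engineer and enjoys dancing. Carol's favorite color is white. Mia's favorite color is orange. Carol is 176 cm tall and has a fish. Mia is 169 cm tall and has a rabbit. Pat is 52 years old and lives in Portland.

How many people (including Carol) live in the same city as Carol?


Carol lives in Chicago. Count = 1

1


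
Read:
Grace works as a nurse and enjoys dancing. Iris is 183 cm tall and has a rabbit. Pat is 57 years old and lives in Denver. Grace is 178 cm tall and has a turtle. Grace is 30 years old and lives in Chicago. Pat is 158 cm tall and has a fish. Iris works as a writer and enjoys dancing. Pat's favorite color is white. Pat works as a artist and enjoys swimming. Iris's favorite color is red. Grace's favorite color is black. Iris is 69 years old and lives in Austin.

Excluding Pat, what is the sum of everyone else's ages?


Sum (excluding Pat): 99

99


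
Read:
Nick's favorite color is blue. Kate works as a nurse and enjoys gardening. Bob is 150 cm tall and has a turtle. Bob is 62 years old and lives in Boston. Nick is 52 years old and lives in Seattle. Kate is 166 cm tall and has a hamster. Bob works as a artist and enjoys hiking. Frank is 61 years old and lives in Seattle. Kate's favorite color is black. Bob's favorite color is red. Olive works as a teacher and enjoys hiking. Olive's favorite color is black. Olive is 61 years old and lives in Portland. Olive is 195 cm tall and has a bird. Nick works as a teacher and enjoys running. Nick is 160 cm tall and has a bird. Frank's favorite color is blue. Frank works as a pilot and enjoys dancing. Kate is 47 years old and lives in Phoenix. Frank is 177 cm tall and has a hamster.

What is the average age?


Sum=283, n=5, avg=56.6

56.6


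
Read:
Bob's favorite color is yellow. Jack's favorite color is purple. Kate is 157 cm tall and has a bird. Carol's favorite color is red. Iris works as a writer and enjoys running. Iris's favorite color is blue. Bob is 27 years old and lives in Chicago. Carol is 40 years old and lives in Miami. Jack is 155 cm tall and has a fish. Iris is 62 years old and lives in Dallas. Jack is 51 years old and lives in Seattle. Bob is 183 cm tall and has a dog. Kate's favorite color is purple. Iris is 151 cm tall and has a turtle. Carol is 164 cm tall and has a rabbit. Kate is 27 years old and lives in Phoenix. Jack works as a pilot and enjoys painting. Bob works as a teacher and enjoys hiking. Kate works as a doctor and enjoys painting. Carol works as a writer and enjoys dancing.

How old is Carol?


Carol is 40 years old

40


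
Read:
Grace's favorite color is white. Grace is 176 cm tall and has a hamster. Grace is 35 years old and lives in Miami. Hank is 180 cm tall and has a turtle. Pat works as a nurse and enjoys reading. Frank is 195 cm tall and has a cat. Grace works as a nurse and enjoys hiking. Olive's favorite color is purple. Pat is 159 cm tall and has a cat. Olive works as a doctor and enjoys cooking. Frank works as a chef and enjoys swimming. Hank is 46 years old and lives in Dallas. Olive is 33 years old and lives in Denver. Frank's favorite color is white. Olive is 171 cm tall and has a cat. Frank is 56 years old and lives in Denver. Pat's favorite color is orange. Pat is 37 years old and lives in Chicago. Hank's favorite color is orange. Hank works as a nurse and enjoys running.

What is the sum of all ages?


35+46+37+33+56 = 207

207


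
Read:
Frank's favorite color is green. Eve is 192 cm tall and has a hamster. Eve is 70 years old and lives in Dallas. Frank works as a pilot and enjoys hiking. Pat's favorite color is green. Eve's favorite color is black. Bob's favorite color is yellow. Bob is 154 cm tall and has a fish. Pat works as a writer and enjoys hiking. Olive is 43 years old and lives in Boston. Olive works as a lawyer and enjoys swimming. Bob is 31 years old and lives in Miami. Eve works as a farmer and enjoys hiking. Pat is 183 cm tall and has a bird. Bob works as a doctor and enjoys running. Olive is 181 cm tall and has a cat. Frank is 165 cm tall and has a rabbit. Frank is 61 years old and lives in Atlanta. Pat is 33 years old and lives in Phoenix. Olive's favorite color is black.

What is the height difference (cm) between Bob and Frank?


|154 - 165| = 11

11


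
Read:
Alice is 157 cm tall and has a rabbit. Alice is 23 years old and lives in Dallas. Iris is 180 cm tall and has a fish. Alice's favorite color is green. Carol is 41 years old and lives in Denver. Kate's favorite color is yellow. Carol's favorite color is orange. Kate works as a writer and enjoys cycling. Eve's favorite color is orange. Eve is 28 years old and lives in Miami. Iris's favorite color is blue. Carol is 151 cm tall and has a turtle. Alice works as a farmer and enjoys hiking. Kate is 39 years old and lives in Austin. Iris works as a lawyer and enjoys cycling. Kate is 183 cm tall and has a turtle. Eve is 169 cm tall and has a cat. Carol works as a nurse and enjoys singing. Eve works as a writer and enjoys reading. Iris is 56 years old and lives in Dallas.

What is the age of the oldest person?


Oldest: Iris at 56

56


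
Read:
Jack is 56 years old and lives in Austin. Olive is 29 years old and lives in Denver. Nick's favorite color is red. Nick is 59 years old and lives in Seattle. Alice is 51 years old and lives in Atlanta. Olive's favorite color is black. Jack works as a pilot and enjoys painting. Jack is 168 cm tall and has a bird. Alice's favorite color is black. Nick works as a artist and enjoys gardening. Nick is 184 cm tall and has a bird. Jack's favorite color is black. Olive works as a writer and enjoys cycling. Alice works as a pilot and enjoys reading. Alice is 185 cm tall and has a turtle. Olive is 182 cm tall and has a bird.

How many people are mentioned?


People: Olive, Nick, Alice, Jack. Count = 4

4


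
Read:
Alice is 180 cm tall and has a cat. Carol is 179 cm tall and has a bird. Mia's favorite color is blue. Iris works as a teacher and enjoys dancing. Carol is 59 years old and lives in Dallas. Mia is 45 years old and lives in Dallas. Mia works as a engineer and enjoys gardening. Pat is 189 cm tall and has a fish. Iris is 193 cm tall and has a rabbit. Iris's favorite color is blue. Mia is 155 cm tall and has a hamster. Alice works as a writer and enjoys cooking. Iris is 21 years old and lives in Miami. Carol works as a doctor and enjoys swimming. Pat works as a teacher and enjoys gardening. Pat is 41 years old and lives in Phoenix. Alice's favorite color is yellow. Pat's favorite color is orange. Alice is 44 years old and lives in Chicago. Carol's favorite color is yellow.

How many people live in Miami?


Count in Miami: 1

1


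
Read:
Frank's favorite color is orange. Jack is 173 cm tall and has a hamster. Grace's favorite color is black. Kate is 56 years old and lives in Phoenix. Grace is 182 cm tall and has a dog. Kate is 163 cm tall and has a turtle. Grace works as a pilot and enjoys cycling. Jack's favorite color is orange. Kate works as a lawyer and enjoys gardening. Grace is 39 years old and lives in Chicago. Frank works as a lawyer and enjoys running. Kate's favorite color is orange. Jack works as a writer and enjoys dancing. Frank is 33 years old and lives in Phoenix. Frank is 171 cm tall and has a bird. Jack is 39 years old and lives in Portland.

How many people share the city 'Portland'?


Count: 1

1


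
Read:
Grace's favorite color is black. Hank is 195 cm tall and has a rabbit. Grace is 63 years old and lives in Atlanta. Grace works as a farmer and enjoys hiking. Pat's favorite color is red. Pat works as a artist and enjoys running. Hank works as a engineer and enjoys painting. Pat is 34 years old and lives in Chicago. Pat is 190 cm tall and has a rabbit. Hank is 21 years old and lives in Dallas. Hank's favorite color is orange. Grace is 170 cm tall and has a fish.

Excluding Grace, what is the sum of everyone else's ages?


Sum (excluding Grace): 55

55


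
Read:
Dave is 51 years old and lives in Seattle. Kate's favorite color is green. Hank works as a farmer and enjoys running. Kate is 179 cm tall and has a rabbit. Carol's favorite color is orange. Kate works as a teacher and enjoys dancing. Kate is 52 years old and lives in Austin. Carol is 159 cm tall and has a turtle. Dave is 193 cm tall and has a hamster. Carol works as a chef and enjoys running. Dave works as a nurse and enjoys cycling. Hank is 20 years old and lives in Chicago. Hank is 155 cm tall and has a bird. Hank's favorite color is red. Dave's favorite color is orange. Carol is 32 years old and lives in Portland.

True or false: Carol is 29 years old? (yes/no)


Carol is actually 32. no

no


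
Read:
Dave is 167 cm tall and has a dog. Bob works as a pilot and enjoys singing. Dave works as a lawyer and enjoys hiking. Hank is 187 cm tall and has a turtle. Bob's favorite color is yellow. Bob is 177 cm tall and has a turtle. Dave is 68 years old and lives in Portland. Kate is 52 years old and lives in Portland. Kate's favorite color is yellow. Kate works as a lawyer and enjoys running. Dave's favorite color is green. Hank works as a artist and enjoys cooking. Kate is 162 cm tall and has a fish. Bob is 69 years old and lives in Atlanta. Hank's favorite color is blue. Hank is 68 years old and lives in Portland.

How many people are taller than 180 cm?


Taller than 180: 1

1


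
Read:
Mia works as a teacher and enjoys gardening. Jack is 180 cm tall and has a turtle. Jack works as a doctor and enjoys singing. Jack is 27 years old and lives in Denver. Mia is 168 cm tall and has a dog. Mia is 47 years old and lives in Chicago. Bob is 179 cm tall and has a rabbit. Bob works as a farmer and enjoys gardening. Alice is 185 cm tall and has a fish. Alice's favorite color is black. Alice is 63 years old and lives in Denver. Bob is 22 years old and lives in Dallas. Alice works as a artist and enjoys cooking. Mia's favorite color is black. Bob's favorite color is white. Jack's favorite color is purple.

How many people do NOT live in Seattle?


Not in Seattle: 4

4


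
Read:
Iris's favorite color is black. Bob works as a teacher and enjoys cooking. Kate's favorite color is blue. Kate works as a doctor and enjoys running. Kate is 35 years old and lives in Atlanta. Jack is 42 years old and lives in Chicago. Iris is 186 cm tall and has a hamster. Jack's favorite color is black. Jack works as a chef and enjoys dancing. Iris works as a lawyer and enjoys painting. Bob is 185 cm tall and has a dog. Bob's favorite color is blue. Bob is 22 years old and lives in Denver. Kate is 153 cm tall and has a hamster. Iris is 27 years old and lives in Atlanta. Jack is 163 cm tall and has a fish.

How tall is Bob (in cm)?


Bob is 185 cm tall

185


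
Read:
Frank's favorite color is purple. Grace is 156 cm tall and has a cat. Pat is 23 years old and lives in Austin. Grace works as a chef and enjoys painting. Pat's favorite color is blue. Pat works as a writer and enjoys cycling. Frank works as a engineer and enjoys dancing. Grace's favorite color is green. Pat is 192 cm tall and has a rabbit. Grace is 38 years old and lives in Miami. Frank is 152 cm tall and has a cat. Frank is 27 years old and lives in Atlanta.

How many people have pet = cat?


Count: 2

2


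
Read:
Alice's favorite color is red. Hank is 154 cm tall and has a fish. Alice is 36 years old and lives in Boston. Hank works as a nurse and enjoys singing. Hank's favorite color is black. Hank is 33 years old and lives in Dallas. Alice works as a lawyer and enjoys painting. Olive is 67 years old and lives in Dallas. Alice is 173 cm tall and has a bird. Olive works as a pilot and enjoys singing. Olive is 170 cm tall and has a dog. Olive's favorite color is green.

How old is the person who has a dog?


Person with dog is Olive, age 67

67


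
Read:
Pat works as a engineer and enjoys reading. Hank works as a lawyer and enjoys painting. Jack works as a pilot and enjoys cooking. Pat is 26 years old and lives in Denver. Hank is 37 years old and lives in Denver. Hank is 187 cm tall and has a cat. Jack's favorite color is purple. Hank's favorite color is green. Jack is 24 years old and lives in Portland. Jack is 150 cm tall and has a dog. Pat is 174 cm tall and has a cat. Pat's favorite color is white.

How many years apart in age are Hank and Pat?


37 vs 26, diff = 11

11


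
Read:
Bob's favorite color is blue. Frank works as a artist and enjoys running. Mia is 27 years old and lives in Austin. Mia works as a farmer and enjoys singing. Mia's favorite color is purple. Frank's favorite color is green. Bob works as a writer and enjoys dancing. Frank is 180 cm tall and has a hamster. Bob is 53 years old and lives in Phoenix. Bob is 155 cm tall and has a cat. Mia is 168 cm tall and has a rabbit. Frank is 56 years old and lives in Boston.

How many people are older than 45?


Filter: 2

2


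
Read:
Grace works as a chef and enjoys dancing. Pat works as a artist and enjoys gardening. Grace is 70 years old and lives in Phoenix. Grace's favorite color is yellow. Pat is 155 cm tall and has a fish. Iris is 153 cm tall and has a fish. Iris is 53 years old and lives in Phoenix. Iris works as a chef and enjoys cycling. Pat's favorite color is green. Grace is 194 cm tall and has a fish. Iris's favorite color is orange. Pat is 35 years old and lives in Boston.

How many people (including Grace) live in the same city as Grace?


Grace lives in Phoenix. Count = 2

2


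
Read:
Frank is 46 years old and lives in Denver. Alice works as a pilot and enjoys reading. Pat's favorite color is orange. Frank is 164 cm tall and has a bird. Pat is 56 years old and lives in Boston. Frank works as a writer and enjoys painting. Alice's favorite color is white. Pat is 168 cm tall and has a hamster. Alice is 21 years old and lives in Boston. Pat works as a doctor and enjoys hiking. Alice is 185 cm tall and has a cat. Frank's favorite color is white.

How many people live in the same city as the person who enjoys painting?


Person with hobby painting is Frank, city Denver. Count = 1

1


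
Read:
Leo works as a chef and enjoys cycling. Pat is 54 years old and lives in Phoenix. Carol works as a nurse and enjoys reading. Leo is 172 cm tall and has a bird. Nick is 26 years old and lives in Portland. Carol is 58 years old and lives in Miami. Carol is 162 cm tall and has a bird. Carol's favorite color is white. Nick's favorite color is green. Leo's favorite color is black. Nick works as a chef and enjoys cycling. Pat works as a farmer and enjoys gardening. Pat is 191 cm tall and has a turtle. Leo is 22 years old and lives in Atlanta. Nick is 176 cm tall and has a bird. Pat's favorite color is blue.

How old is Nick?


Nick is 26 years old

26


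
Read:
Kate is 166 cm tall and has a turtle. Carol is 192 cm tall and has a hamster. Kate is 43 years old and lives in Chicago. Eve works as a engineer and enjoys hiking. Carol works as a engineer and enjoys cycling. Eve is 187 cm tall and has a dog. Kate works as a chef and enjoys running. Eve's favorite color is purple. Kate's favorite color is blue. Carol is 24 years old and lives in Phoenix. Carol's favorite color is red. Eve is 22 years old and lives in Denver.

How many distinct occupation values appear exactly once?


Unique occupation values: 1

1


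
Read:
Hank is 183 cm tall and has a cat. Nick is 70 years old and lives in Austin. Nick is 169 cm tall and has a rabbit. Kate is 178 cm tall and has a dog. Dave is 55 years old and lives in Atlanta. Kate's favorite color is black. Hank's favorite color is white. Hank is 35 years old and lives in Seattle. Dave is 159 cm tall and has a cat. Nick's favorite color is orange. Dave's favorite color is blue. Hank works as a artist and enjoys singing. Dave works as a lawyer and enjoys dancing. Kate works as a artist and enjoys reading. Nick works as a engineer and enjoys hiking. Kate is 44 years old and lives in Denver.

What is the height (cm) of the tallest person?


Tallest: Hank at 183 cm

183


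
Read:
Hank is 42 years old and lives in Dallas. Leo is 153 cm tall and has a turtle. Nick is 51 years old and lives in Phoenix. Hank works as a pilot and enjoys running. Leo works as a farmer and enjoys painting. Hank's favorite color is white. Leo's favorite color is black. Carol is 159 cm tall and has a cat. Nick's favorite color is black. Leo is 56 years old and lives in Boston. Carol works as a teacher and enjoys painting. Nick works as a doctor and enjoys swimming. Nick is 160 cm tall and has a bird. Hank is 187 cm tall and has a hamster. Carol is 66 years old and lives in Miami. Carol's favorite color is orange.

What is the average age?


Sum=215, n=4, avg=53.75

53.75


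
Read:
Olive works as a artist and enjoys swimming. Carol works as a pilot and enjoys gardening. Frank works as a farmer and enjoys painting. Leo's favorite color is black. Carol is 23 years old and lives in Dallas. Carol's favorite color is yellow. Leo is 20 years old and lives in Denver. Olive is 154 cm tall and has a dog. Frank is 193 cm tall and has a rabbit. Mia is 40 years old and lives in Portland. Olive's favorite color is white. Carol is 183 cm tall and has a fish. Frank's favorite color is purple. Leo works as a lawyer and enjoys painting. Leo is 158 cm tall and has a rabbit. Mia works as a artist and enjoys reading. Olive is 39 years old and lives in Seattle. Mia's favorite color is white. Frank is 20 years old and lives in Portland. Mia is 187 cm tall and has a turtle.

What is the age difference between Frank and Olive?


|20 - 39| = 19

19


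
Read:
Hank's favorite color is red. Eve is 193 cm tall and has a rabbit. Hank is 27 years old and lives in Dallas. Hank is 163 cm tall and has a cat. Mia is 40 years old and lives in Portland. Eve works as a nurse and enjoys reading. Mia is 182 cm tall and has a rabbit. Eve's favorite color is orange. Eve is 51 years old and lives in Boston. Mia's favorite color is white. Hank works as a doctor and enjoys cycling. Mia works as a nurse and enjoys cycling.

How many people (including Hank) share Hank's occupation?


Hank is a doctor. Count = 1

1


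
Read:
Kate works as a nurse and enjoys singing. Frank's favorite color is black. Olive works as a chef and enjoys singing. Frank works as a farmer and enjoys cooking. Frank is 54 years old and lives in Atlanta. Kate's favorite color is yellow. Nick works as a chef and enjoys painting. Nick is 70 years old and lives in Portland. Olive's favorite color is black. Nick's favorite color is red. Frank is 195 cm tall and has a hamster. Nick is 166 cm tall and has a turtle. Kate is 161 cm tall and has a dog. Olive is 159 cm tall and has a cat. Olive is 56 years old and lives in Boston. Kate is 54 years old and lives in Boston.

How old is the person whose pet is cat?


Person with pet=cat is Olive, age 56

56


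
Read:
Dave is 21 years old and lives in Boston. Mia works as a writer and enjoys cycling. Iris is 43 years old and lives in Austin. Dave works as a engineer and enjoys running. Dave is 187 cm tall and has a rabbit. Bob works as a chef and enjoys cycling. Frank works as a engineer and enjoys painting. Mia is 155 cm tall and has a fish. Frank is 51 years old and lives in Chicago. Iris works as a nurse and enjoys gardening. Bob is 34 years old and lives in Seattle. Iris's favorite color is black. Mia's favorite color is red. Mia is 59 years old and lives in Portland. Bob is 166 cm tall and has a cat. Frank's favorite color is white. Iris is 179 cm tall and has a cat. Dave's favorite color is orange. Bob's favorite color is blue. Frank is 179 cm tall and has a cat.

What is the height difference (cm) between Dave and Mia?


|187 - 155| = 32

32


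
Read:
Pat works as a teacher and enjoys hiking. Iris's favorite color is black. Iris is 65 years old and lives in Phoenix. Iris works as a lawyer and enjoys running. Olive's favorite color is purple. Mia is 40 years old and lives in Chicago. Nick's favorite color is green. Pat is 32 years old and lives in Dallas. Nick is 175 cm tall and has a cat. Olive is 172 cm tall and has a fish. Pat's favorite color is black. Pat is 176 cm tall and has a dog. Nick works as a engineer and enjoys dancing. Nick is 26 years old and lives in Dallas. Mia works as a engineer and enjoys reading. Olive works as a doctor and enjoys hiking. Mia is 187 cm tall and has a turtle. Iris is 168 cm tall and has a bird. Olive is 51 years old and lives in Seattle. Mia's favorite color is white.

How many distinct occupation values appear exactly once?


Unique occupation values: 3

3


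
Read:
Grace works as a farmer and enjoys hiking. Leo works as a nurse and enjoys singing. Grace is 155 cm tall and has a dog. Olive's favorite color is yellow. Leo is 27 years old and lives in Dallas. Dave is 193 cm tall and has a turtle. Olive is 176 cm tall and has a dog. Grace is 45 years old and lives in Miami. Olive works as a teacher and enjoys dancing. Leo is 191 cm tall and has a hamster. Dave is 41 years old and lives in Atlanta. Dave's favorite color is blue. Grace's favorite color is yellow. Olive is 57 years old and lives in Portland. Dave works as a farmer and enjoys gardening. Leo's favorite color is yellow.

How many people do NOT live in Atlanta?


Not in Atlanta: 3

3


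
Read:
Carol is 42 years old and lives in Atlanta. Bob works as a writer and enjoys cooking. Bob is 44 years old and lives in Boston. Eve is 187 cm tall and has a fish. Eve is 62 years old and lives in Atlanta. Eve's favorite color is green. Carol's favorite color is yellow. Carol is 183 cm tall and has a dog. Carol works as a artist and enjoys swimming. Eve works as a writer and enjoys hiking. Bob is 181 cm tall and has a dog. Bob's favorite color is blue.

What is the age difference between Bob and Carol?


|44 - 42| = 2

2


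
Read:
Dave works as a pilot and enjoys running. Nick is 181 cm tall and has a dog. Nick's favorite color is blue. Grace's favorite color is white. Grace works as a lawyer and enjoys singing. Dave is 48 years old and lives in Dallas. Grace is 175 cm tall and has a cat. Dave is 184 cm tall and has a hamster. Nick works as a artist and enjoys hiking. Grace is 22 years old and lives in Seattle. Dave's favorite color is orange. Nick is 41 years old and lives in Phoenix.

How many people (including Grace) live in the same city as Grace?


Grace lives in Seattle. Count = 1

1


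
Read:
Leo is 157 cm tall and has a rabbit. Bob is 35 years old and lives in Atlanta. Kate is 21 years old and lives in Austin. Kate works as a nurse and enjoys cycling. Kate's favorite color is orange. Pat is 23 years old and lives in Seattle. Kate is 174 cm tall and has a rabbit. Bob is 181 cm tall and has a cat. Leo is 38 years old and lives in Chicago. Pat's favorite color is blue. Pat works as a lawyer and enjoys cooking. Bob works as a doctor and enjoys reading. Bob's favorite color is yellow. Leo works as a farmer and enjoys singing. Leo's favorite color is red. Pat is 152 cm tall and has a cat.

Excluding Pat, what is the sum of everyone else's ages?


Sum (excluding Pat): 94

94


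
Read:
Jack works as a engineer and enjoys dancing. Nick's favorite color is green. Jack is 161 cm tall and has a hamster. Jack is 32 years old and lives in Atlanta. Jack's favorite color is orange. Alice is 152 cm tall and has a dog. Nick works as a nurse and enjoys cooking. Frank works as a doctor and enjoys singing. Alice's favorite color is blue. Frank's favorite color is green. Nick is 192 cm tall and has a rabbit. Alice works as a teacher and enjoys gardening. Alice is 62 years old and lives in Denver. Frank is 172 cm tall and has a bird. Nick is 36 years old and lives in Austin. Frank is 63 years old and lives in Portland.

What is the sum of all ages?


36+62+63+32 = 193

193


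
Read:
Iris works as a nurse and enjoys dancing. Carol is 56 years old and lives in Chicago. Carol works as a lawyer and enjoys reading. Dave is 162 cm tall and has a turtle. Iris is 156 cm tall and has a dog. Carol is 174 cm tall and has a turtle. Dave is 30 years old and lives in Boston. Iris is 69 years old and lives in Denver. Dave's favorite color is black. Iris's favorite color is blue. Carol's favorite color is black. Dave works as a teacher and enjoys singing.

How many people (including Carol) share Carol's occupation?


Carol is a lawyer. Count = 1

1


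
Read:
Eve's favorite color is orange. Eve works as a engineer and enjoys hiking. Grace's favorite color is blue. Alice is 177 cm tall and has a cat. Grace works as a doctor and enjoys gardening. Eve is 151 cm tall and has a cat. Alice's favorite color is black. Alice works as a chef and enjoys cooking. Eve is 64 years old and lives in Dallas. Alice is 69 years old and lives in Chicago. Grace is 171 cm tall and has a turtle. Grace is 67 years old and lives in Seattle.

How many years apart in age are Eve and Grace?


64 vs 67, diff = 3

3


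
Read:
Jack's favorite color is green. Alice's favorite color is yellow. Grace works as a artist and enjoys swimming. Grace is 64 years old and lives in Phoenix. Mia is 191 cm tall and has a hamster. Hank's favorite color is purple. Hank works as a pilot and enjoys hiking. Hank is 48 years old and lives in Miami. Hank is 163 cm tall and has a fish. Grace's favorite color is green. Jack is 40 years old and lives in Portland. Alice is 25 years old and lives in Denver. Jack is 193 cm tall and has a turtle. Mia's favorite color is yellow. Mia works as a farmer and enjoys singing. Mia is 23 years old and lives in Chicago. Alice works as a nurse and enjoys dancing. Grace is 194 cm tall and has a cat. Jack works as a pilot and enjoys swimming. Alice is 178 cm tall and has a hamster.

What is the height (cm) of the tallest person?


Tallest: Grace at 194 cm

194


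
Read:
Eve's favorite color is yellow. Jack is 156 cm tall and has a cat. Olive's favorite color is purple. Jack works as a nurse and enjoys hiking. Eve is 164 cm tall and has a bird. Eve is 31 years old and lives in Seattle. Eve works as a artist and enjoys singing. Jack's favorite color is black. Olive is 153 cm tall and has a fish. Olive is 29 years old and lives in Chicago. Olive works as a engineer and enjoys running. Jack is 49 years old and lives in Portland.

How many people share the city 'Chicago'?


Count: 1

1


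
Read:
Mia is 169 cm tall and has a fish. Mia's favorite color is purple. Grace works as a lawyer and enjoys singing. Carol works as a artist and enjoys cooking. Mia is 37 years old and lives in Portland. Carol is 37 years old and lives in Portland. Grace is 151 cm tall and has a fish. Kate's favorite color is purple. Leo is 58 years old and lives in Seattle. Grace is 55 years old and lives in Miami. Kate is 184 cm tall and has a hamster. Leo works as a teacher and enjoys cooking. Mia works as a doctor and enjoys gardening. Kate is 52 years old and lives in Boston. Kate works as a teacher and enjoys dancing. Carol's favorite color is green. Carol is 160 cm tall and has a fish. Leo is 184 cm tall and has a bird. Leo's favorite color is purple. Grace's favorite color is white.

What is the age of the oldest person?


Oldest: Leo at 58

58


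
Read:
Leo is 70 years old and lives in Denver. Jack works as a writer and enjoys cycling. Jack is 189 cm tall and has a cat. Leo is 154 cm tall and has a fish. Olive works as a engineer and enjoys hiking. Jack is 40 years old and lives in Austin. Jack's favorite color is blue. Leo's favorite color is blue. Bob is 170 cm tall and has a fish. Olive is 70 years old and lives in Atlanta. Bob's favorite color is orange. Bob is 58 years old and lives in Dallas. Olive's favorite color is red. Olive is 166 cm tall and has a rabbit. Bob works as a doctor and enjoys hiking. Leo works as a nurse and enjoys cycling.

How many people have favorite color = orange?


Count: 1

1


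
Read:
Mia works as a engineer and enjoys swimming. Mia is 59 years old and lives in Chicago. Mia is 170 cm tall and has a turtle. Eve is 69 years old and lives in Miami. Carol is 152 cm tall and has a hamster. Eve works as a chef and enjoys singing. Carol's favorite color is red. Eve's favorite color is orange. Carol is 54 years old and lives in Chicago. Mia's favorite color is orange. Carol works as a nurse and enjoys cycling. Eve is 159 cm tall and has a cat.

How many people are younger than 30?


Filter: 0

0


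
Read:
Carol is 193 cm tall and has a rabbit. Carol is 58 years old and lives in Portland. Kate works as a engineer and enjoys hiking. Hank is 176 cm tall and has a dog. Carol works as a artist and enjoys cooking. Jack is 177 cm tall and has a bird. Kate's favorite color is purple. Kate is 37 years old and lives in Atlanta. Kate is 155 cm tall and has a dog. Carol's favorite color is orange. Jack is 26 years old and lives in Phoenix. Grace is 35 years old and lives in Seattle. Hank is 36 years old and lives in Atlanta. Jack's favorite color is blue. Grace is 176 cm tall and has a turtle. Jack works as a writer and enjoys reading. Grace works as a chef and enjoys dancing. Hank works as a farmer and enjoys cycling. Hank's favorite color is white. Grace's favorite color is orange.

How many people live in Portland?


Count in Portland: 1

1


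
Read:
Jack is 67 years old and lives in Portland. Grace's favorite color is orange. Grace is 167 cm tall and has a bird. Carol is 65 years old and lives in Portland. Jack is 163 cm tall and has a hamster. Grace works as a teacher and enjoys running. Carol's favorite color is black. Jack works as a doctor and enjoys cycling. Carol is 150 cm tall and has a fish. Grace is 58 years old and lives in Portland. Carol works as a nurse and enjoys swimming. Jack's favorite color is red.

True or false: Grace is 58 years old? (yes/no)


Grace is actually 58. yes

yes


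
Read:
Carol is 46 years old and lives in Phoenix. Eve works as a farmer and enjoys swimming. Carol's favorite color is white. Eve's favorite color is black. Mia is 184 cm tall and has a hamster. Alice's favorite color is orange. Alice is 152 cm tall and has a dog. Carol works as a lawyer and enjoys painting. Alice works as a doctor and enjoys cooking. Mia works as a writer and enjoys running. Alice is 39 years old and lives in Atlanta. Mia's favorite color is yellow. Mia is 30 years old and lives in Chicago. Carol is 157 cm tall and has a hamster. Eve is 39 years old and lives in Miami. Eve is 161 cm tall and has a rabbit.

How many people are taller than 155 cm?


Taller than 155: 3

3


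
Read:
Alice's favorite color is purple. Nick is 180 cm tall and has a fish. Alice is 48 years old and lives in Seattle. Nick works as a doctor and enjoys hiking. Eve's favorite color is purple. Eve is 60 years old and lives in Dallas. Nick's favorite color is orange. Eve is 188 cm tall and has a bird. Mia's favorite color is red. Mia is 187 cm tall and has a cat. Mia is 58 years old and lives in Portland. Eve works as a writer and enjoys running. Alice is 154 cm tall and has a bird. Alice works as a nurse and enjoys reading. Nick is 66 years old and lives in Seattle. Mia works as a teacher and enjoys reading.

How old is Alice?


Alice is 48 years old

48
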